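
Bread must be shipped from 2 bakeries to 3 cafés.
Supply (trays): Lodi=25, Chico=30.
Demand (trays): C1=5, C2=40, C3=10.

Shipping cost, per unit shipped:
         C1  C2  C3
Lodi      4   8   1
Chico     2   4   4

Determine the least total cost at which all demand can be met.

230

Optimal allocation:
  Lodi–C1: 5 × 4 = 20
  Lodi–C2: 10 × 8 = 80
  Lodi–C3: 10 × 1 = 10
  Chico–C2: 30 × 4 = 120
Total = 20 + 80 + 10 + 120 = 230.
(Supply check: Lodi ships 25; Chico ships 30.)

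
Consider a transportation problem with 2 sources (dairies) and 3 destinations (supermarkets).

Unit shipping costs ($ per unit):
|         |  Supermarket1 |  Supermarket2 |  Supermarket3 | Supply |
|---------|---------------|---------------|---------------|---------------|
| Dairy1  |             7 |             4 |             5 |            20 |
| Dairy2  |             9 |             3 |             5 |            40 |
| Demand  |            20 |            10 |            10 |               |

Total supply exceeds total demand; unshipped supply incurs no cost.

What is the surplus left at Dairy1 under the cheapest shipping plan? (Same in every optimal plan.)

Minimum-cost shipments:
  Dairy1–Supermarket1: 20 × $7 = $140
  Dairy2–Supermarket2: 10 × $3 = $30
  Dairy2–Supermarket3: 10 × $5 = $50
Total cost = $220.
Dairy1 ships 20 of its 20, leaving 0.

0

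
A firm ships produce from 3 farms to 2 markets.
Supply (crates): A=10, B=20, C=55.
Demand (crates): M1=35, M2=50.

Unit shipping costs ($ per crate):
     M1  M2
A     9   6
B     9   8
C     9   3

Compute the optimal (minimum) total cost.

One minimum-cost allocation:
  A→M1: 10 × $9 = $90
  B→M1: 20 × $9 = $180
  C→M1: 5 × $9 = $45
  C→M2: 50 × $3 = $150
Total = 90 + 180 + 45 + 150 = $465.
(Supply check: A ships 10; B ships 20; C ships 55.)

465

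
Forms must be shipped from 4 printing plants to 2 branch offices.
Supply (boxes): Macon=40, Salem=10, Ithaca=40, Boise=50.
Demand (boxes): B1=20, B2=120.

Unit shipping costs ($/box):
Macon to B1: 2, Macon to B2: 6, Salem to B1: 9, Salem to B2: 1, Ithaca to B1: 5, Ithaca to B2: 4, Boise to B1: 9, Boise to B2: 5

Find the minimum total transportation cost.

An optimal shipping plan:
  Macon to B1: 20 × $2 = $40
  Macon to B2: 20 × $6 = $120
  Salem to B2: 10 × $1 = $10
  Ithaca to B2: 40 × $4 = $160
  Boise to B2: 50 × $5 = $250
Total = 40 + 120 + 10 + 160 + 250 = $580.
(Supply check: Macon ships 40; Salem ships 10; Ithaca ships 40; Boise ships 50.)

580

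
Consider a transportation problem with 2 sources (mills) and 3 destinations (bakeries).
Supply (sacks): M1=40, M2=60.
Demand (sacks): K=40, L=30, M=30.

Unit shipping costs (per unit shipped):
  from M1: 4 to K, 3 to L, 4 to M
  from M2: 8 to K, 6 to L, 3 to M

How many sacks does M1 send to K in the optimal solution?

Optimal shipments:
  M1→K: 40 sacks
  M2→L: 30 sacks
  M2→M: 30 sacks
Total cost = 430.
So M1→K carries 40 sacks.

40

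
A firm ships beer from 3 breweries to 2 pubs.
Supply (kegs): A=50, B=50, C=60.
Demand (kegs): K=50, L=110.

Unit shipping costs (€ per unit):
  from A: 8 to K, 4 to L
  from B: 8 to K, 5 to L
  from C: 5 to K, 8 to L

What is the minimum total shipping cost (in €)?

A cheapest plan:
  A→L: 50 kegs
  B→L: 50 kegs
  C→K: 50 kegs
  C→L: 10 kegs
Total cost = €780.
(Supply check: A ships 50; B ships 50; C ships 60.)

780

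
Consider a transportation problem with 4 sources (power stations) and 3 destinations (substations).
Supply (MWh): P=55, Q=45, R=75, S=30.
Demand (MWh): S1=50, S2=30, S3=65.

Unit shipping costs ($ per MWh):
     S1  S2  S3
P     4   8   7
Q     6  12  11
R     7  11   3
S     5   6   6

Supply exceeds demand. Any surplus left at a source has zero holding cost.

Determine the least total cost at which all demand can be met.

575

A cheapest plan:
  P–S1: 50 × $4 = $200
  R–S3: 65 × $3 = $195
  S–S2: 30 × $6 = $180
Total = 200 + 195 + 180 = $575.
(Supply check: P ships 50; Q ships 0; R ships 65; S ships 30.)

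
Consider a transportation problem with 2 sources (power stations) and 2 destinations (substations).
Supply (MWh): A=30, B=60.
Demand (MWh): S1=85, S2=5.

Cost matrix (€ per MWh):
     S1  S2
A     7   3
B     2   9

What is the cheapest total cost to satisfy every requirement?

310

An optimal shipping plan:
  A–S1: 25 × €7 = €175
  A–S2: 5 × €3 = €15
  B–S1: 60 × €2 = €120
Total = 175 + 15 + 120 = €310.
(Supply check: A ships 30; B ships 60.)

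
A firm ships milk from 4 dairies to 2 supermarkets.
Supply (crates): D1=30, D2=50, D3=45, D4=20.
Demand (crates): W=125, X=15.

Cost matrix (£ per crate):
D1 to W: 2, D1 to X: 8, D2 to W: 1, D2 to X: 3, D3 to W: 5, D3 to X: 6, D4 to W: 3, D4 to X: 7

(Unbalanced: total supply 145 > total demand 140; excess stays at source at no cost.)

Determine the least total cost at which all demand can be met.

385

A cheapest plan:
  D1->W: 30 crates
  D2->W: 50 crates
  D3->W: 25 crates
  D3->X: 15 crates
  D4->W: 20 crates
Total cost = £385.
(Supply check: D1 ships 30; D2 ships 50; D3 ships 40; D4 ships 20.)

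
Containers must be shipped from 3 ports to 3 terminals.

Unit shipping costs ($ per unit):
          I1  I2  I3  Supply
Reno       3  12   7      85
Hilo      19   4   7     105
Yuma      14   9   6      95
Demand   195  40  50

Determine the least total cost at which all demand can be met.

An optimal shipping plan:
  Reno->I1: 85 × $3 = $255
  Hilo->I1: 15 × $19 = $285
  Hilo->I2: 40 × $4 = $160
  Hilo->I3: 50 × $7 = $350
  Yuma->I1: 95 × $14 = $1330
Total = 255 + 285 + 160 + 350 + 1330 = $2380.
(Supply check: Reno ships 85; Hilo ships 105; Yuma ships 95.)

2380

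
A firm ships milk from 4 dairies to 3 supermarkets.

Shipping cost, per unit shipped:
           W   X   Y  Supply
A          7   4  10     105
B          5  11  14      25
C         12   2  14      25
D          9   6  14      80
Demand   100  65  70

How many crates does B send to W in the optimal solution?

25

Optimal shipments:
  A–X: 35 × 4 = 140
  A–Y: 70 × 10 = 700
  B–W: 25 × 5 = 125
  C–X: 25 × 2 = 50
  D–W: 75 × 9 = 675
  D–X: 5 × 6 = 30
Total cost = 1720.
So B→W carries 25 crates.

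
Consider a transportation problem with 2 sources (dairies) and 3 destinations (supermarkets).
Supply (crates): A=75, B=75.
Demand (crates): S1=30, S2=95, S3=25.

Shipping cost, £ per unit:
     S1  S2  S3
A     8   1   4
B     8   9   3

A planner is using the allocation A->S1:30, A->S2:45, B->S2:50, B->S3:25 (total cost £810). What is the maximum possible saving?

240

Current plan cost = 30·8 + 45·1 + 50·9 + 25·3 = £810.
Optimal plan:
  A→S2: 75 crates
  B→S1: 30 crates
  B→S2: 20 crates
  B→S3: 25 crates
Optimal cost = £570.
Saving = 810 − 570 = £240.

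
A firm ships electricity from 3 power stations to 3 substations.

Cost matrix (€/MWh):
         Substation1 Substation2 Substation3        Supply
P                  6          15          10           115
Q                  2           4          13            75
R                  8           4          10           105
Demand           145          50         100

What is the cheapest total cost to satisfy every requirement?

An optimal shipping plan:
  P to Substation1: 70 MWh
  P to Substation3: 45 MWh
  Q to Substation1: 75 MWh
  R to Substation2: 50 MWh
  R to Substation3: 55 MWh
Total cost = €1770.
(Supply check: P ships 115; Q ships 75; R ships 105.)

1770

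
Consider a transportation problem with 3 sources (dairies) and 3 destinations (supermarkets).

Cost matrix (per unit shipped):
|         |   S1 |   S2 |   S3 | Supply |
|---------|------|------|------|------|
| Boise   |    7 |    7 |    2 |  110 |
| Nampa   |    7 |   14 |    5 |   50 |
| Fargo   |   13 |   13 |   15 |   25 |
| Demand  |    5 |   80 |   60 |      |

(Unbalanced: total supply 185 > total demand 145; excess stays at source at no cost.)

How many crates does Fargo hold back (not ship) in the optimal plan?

Minimum-cost shipments:
  Boise→S2: 80 × 7 = 560
  Boise→S3: 30 × 2 = 60
  Nampa→S1: 5 × 7 = 35
  Nampa→S3: 30 × 5 = 150
Total cost = 805.
Fargo ships 0 of its 25, leaving 25.

25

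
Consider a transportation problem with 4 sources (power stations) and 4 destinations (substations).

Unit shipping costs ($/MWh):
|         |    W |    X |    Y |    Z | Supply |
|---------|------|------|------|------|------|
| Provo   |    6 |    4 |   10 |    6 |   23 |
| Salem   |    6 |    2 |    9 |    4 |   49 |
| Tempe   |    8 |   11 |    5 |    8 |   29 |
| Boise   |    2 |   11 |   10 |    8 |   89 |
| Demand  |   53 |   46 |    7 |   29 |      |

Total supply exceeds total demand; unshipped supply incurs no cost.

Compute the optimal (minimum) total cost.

Optimal allocation:
  Provo→Z: 23 × $6 = $138
  Salem→X: 46 × $2 = $92
  Salem→Z: 3 × $4 = $12
  Tempe→Y: 7 × $5 = $35
  Boise→W: 53 × $2 = $106
  Boise→Z: 3 × $8 = $24
Total = 138 + 92 + 12 + 35 + 106 + 24 = $407.

407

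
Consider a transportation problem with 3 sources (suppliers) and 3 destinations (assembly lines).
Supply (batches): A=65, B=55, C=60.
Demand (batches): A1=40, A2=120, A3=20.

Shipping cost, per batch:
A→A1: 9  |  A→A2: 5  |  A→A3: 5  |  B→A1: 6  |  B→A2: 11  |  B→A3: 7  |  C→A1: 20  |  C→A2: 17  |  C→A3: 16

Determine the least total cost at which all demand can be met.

1685

One minimum-cost allocation:
  A→A2: 65 × 5 = 325
  B→A1: 40 × 6 = 240
  B→A3: 15 × 7 = 105
  C→A2: 55 × 17 = 935
  C→A3: 5 × 16 = 80
Total = 325 + 240 + 105 + 935 + 80 = 1685.
(Supply check: A ships 65; B ships 55; C ships 60.)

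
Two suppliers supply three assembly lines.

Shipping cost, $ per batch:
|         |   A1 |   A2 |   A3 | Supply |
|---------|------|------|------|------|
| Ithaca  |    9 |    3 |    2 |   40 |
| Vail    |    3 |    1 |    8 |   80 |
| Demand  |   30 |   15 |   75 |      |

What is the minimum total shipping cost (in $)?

Optimal allocation:
  Ithaca to A3: 40 × $2 = $80
  Vail to A1: 30 × $3 = $90
  Vail to A2: 15 × $1 = $15
  Vail to A3: 35 × $8 = $280
Total = 80 + 90 + 15 + 280 = $465.
(Supply check: Ithaca ships 40; Vail ships 80.)

465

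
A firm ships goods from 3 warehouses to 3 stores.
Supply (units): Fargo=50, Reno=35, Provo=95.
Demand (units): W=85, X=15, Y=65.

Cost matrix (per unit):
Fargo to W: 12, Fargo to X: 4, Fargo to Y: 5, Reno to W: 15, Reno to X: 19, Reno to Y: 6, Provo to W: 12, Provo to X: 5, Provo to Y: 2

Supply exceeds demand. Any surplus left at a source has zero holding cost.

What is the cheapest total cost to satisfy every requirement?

A cheapest plan:
  Fargo to W: 35 × 12 = 420
  Fargo to X: 15 × 4 = 60
  Reno to W: 20 × 15 = 300
  Provo to W: 30 × 12 = 360
  Provo to Y: 65 × 2 = 130
Total = 420 + 60 + 300 + 360 + 130 = 1270.

1270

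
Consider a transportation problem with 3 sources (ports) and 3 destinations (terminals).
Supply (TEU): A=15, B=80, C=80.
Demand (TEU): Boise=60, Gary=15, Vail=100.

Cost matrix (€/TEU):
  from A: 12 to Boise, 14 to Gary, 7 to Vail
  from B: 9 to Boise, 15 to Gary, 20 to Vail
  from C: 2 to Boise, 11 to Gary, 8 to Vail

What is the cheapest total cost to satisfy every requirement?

An optimal shipping plan:
  A–Vail: 15 × €7 = €105
  B–Boise: 60 × €9 = €540
  B–Gary: 15 × €15 = €225
  B–Vail: 5 × €20 = €100
  C–Vail: 80 × €8 = €640
Total = 105 + 540 + 225 + 100 + 640 = €1610.
(Supply check: A ships 15; B ships 80; C ships 80.)

1610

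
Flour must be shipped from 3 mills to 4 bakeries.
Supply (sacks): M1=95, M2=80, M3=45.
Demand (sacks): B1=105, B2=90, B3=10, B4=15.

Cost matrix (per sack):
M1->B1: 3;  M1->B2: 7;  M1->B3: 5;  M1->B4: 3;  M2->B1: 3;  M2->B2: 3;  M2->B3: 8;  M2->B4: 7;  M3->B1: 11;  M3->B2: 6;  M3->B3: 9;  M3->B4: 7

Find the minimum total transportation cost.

815

An optimal shipping plan:
  M1->B1: 70 × 3 = 210
  M1->B3: 10 × 5 = 50
  M1->B4: 15 × 3 = 45
  M2->B1: 35 × 3 = 105
  M2->B2: 45 × 3 = 135
  M3->B2: 45 × 6 = 270
Total = 210 + 50 + 45 + 105 + 135 + 270 = 815.
(Supply check: M1 ships 95; M2 ships 80; M3 ships 45.)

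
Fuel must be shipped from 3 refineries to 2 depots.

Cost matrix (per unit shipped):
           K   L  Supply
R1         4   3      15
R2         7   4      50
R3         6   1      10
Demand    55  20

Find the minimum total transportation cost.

A cheapest plan:
  R1–K: 15 kL
  R2–K: 40 kL
  R2–L: 10 kL
  R3–L: 10 kL
Total cost = 390.
(Supply check: R1 ships 15; R2 ships 50; R3 ships 10.)

390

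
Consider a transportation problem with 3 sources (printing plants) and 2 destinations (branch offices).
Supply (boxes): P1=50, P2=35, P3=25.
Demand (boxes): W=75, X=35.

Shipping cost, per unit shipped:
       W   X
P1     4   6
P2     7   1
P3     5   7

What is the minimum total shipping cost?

360

Optimal allocation:
  P1–W: 50 boxes
  P2–X: 35 boxes
  P3–W: 25 boxes
Total cost = 360.
(Supply check: P1 ships 50; P2 ships 35; P3 ships 25.)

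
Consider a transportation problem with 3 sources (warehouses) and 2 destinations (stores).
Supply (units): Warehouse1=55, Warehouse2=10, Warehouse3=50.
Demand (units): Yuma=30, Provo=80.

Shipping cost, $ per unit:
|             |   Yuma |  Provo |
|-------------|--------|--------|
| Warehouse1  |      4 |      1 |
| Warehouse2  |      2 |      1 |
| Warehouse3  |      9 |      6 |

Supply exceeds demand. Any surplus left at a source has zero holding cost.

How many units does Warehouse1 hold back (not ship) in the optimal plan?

0

An optimal plan:
  Warehouse1→Provo: 55 × $1 = $55
  Warehouse2→Yuma: 10 × $2 = $20
  Warehouse3→Yuma: 20 × $9 = $180
  Warehouse3→Provo: 25 × $6 = $150
Total cost = $405.
Warehouse1 ships 55 of its 55, leaving 0.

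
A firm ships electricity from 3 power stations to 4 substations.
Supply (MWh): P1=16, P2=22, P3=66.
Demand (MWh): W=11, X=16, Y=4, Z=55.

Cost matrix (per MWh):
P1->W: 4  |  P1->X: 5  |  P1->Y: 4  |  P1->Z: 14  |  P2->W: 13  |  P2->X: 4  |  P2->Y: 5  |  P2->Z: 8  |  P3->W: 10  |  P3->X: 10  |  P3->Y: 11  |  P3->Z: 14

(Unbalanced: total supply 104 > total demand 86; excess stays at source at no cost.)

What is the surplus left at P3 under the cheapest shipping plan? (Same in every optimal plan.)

18

Minimum-cost shipments:
  P1→W: 11 MWh
  P1→X: 1 MWh
  P1→Y: 4 MWh
  P2→X: 15 MWh
  P2→Z: 7 MWh
  P3→Z: 48 MWh
Total cost = 853.
P3 ships 48 of its 66, leaving 18.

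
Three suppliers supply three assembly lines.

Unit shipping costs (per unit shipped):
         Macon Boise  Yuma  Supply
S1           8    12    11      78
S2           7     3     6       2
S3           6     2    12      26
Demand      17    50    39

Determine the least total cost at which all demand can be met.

An optimal shipping plan:
  S1→Macon: 17 × 8 = 136
  S1→Boise: 22 × 12 = 264
  S1→Yuma: 39 × 11 = 429
  S2→Boise: 2 × 3 = 6
  S3→Boise: 26 × 2 = 52
Total = 136 + 264 + 429 + 6 + 52 = 887.
(Supply check: S1 ships 78; S2 ships 2; S3 ships 26.)

887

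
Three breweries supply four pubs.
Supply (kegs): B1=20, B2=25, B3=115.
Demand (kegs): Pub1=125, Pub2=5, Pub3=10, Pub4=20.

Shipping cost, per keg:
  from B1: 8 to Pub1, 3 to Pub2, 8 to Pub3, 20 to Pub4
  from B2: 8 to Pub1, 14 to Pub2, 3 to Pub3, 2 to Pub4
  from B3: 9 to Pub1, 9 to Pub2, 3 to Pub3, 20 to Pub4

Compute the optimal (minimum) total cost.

Optimal allocation:
  B1 to Pub1: 15 × 8 = 120
  B1 to Pub2: 5 × 3 = 15
  B2 to Pub1: 5 × 8 = 40
  B2 to Pub4: 20 × 2 = 40
  B3 to Pub1: 105 × 9 = 945
  B3 to Pub3: 10 × 3 = 30
Total = 120 + 15 + 40 + 40 + 945 + 30 = 1190.

1190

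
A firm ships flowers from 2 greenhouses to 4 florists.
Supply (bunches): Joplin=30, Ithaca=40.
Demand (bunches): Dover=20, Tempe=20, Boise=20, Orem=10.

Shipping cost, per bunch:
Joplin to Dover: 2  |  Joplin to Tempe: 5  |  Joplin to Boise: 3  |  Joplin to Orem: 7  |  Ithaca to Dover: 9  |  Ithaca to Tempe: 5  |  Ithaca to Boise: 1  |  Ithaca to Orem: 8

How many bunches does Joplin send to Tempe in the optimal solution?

0

Optimal shipments:
  Joplin to Dover: 20 × 2 = 40
  Joplin to Orem: 10 × 7 = 70
  Ithaca to Tempe: 20 × 5 = 100
  Ithaca to Boise: 20 × 1 = 20
Total cost = 230.
The route Joplin→Tempe is not used.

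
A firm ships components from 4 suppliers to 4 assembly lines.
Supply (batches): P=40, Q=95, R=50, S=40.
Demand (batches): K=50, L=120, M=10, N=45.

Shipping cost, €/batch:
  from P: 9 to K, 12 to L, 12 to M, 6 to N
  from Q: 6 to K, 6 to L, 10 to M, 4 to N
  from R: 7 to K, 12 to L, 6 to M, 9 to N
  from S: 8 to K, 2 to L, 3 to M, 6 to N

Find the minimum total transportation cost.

1220

One minimum-cost allocation:
  P–N: 40 × €6 = €240
  Q–K: 10 × €6 = €60
  Q–L: 80 × €6 = €480
  Q–N: 5 × €4 = €20
  R–K: 40 × €7 = €280
  R–M: 10 × €6 = €60
  S–L: 40 × €2 = €80
Total = 240 + 60 + 480 + 20 + 280 + 60 + 80 = €1220.
(Supply check: P ships 40; Q ships 95; R ships 50; S ships 40.)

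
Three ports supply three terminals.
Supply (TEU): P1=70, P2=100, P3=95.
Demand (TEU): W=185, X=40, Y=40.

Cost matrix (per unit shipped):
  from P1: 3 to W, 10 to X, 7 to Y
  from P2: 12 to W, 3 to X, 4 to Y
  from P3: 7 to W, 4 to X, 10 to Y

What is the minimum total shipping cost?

Optimal allocation:
  P1–W: 70 × 3 = 210
  P2–W: 20 × 12 = 240
  P2–X: 40 × 3 = 120
  P2–Y: 40 × 4 = 160
  P3–W: 95 × 7 = 665
Total = 210 + 240 + 120 + 160 + 665 = 1395.

1395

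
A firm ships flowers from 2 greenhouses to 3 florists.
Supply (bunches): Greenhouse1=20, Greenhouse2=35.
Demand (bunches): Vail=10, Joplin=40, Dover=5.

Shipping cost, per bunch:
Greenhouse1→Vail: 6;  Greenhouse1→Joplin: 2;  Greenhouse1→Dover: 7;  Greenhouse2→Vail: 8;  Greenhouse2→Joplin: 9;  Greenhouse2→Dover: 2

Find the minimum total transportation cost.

310

One minimum-cost allocation:
  Greenhouse1–Joplin: 20 × 2 = 40
  Greenhouse2–Vail: 10 × 8 = 80
  Greenhouse2–Joplin: 20 × 9 = 180
  Greenhouse2–Dover: 5 × 2 = 10
Total = 40 + 80 + 180 + 10 = 310.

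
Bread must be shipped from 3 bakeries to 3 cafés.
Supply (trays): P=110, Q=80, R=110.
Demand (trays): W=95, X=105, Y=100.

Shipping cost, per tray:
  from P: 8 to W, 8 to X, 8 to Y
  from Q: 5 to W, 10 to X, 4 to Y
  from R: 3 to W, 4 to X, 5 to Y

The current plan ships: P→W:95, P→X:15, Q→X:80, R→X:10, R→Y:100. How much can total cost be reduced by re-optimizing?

675

Current plan cost = 95·8 + 15·8 + 80·10 + 10·4 + 100·5 = 2220.
Optimal plan:
  P–X: 90 × 8 = 720
  P–Y: 20 × 8 = 160
  Q–Y: 80 × 4 = 320
  R–W: 95 × 3 = 285
  R–X: 15 × 4 = 60
Optimal cost = 1545.
Saving = 2220 − 1545 = 675.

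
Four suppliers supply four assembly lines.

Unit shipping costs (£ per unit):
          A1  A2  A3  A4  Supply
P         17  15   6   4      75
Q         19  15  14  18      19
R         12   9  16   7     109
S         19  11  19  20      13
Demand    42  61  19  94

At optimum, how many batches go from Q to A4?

The minimum-cost plan:
  P to A4: 75 × £4 = £300
  Q to A3: 19 × £14 = £266
  R to A1: 42 × £12 = £504
  R to A2: 48 × £9 = £432
  R to A4: 19 × £7 = £133
  S to A2: 13 × £11 = £143
Total cost = £1778.
The route Q→A4 is not used.

0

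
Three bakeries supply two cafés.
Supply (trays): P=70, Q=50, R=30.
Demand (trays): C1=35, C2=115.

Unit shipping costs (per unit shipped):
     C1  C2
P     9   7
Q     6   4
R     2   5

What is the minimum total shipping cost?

An optimal shipping plan:
  P->C1: 5 × 9 = 45
  P->C2: 65 × 7 = 455
  Q->C2: 50 × 4 = 200
  R->C1: 30 × 2 = 60
Total = 45 + 455 + 200 + 60 = 760.

760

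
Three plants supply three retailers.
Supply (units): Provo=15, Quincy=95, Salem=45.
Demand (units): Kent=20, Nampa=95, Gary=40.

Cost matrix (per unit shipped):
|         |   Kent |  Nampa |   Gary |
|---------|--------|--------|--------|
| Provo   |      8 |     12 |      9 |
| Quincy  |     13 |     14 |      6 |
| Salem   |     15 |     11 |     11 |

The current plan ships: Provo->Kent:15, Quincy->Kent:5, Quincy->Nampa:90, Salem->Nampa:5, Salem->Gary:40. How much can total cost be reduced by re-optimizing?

320

Current plan cost = 15·8 + 5·13 + 90·14 + 5·11 + 40·11 = 1940.
Optimal plan:
  Provo→Kent: 15 × 8 = 120
  Quincy→Kent: 5 × 13 = 65
  Quincy→Nampa: 50 × 14 = 700
  Quincy→Gary: 40 × 6 = 240
  Salem→Nampa: 45 × 11 = 495
Optimal cost = 1620.
Saving = 1940 − 1620 = 320.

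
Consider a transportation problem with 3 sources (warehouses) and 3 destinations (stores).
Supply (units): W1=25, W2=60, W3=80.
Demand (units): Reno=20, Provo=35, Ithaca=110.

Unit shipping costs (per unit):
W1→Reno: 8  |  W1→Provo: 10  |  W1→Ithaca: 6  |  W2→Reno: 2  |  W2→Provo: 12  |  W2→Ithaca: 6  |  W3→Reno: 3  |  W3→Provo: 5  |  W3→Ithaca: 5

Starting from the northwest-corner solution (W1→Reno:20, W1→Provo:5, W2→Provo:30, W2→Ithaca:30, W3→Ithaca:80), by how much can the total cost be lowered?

320

Current plan cost = 20·8 + 5·10 + 30·12 + 30·6 + 80·5 = 1150.
Optimal plan:
  W1→Ithaca: 25 × 6 = 150
  W2→Reno: 20 × 2 = 40
  W2→Ithaca: 40 × 6 = 240
  W3→Provo: 35 × 5 = 175
  W3→Ithaca: 45 × 5 = 225
Optimal cost = 830.
Saving = 1150 − 830 = 320.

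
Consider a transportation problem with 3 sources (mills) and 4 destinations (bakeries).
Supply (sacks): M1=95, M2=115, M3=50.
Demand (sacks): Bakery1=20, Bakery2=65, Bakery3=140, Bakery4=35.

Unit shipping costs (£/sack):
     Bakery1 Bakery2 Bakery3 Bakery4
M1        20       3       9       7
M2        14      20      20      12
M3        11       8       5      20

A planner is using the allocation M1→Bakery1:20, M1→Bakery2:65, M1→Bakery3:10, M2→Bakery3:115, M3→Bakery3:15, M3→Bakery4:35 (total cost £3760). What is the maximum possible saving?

1145

Current plan cost = 20·20 + 65·3 + 10·9 + 115·20 + 15·5 + 35·20 = £3760.
Optimal plan:
  M1->Bakery2: 65 sacks
  M1->Bakery3: 30 sacks
  M2->Bakery1: 20 sacks
  M2->Bakery3: 60 sacks
  M2->Bakery4: 35 sacks
  M3->Bakery3: 50 sacks
Optimal cost = £2615.
Saving = 3760 − 2615 = £1145.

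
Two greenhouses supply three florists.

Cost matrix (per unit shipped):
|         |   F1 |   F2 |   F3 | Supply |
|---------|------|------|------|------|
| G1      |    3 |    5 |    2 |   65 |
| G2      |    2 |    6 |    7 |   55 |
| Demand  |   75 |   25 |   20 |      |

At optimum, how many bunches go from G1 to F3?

Solving gives:
  G1 to F1: 20 bunches
  G1 to F2: 25 bunches
  G1 to F3: 20 bunches
  G2 to F1: 55 bunches
Total cost = 335.
So G1→F3 carries 20 bunches.

20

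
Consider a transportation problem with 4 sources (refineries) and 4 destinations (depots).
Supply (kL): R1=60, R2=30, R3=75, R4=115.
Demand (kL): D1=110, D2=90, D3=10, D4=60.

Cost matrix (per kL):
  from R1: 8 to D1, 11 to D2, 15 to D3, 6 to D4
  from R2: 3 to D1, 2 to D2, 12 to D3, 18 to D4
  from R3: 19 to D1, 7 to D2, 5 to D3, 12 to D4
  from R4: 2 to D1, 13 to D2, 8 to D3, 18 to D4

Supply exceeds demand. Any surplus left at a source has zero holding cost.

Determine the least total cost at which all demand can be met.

1110

An optimal shipping plan:
  R1–D4: 60 kL
  R2–D2: 30 kL
  R3–D2: 60 kL
  R3–D3: 10 kL
  R4–D1: 110 kL
Total cost = 1110.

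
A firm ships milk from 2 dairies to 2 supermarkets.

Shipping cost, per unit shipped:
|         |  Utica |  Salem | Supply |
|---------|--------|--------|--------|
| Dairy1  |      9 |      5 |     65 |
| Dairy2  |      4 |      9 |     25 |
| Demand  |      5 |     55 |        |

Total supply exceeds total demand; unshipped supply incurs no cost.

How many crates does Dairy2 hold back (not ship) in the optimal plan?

20

Minimum-cost shipments:
  Dairy1→Salem: 55 × 5 = 275
  Dairy2→Utica: 5 × 4 = 20
Total cost = 295.
Dairy2 ships 5 of its 25, leaving 20.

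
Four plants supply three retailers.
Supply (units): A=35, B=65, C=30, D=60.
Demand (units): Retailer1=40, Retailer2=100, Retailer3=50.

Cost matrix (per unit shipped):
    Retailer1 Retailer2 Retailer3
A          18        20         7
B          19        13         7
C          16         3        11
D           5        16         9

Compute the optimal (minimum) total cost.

1595

One minimum-cost allocation:
  A–Retailer3: 35 × 7 = 245
  B–Retailer2: 65 × 13 = 845
  C–Retailer2: 30 × 3 = 90
  D–Retailer1: 40 × 5 = 200
  D–Retailer2: 5 × 16 = 80
  D–Retailer3: 15 × 9 = 135
Total = 245 + 845 + 90 + 200 + 80 + 135 = 1595.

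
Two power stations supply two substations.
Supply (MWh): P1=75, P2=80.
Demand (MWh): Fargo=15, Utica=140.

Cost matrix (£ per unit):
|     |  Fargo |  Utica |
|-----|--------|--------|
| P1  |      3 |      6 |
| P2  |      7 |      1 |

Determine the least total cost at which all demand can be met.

An optimal shipping plan:
  P1 to Fargo: 15 × £3 = £45
  P1 to Utica: 60 × £6 = £360
  P2 to Utica: 80 × £1 = £80
Total = 45 + 360 + 80 = £485.
(Supply check: P1 ships 75; P2 ships 80.)

485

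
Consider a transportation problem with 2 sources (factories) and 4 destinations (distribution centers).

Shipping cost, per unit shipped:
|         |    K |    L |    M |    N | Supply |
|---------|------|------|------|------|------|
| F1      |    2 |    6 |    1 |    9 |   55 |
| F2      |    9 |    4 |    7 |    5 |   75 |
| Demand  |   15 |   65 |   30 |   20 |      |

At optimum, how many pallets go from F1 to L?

10

Optimal shipments:
  F1–K: 15 pallets
  F1–L: 10 pallets
  F1–M: 30 pallets
  F2–L: 55 pallets
  F2–N: 20 pallets
Total cost = 440.
So F1→L carries 10 pallets.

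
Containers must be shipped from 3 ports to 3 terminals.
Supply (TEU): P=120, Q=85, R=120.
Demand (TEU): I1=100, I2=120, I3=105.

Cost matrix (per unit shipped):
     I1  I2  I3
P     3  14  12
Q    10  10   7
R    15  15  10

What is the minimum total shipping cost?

An optimal shipping plan:
  P->I1: 100 × 3 = 300
  P->I2: 20 × 14 = 280
  Q->I2: 85 × 10 = 850
  R->I2: 15 × 15 = 225
  R->I3: 105 × 10 = 1050
Total = 300 + 280 + 850 + 225 + 1050 = 2705.

2705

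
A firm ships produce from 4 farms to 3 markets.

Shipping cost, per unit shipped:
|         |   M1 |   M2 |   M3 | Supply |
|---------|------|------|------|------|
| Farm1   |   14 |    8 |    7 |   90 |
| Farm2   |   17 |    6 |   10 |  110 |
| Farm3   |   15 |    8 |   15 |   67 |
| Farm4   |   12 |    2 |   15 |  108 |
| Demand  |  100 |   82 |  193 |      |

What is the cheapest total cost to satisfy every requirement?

One minimum-cost allocation:
  Farm1 to M3: 90 × 7 = 630
  Farm2 to M2: 7 × 6 = 42
  Farm2 to M3: 103 × 10 = 1030
  Farm3 to M1: 67 × 15 = 1005
  Farm4 to M1: 33 × 12 = 396
  Farm4 to M2: 75 × 2 = 150
Total = 630 + 42 + 1030 + 1005 + 396 + 150 = 3253.
(Supply check: Farm1 ships 90; Farm2 ships 110; Farm3 ships 67; Farm4 ships 108.)

3253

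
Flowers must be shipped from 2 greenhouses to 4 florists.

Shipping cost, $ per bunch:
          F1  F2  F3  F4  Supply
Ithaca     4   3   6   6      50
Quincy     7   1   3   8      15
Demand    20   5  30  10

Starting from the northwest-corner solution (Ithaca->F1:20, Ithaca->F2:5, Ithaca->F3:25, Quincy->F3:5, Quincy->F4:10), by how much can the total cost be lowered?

Current plan cost = 20·4 + 5·3 + 25·6 + 5·3 + 10·8 = $340.
Optimal plan:
  Ithaca→F1: 20 × $4 = $80
  Ithaca→F2: 5 × $3 = $15
  Ithaca→F3: 15 × $6 = $90
  Ithaca→F4: 10 × $6 = $60
  Quincy→F3: 15 × $3 = $45
Optimal cost = $290.
Saving = 340 − 290 = $50.

50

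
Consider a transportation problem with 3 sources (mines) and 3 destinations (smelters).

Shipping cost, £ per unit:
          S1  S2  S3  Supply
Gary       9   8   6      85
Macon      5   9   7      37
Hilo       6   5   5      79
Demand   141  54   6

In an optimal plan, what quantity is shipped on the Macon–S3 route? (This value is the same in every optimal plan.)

0

Solving gives:
  Gary->S1: 25 × £9 = £225
  Gary->S2: 54 × £8 = £432
  Gary->S3: 6 × £6 = £36
  Macon->S1: 37 × £5 = £185
  Hilo->S1: 79 × £6 = £474
Total cost = £1352.
The route Macon→S3 is not used.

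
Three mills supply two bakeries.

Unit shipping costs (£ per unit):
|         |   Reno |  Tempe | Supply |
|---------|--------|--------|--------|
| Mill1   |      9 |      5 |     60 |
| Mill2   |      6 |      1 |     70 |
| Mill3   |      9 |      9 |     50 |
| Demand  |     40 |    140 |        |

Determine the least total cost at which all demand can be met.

One minimum-cost allocation:
  Mill1→Tempe: 60 × £5 = £300
  Mill2→Tempe: 70 × £1 = £70
  Mill3→Reno: 40 × £9 = £360
  Mill3→Tempe: 10 × £9 = £90
Total = 300 + 70 + 360 + 90 = £820.

820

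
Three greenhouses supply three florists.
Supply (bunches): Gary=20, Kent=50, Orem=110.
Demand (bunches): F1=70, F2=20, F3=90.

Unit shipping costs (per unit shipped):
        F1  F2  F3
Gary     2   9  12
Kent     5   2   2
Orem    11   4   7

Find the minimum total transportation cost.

1000

An optimal shipping plan:
  Gary–F1: 20 × 2 = 40
  Kent–F1: 50 × 5 = 250
  Orem–F2: 20 × 4 = 80
  Orem–F3: 90 × 7 = 630
Total = 40 + 250 + 80 + 630 = 1000.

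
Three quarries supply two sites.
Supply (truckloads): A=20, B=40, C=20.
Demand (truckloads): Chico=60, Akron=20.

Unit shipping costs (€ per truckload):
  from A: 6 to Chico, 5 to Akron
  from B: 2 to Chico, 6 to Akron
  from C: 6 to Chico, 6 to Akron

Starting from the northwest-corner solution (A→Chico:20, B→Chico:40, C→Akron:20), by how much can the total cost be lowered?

Current plan cost = 20·6 + 40·2 + 20·6 = €320.
Optimal plan:
  A->Akron: 20 × €5 = €100
  B->Chico: 40 × €2 = €80
  C->Chico: 20 × €6 = €120
Optimal cost = €300.
Saving = 320 − 300 = €20.

20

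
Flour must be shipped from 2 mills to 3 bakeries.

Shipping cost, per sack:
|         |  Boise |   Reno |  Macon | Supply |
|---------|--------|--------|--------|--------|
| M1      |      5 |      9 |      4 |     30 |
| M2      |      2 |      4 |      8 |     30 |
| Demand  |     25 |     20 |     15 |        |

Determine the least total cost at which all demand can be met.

Optimal allocation:
  M1 to Boise: 15 × 5 = 75
  M1 to Macon: 15 × 4 = 60
  M2 to Boise: 10 × 2 = 20
  M2 to Reno: 20 × 4 = 80
Total = 75 + 60 + 20 + 80 = 235.
(Supply check: M1 ships 30; M2 ships 30.)

235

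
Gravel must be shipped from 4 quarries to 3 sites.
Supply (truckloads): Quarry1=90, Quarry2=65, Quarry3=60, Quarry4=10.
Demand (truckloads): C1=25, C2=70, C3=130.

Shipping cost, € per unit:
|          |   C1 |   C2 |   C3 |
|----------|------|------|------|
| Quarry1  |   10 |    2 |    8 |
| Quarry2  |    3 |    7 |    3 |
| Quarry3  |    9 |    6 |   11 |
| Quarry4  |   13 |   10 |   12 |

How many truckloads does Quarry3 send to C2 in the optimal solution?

0

Solving gives:
  Quarry1 to C2: 70 × €2 = €140
  Quarry1 to C3: 20 × €8 = €160
  Quarry2 to C3: 65 × €3 = €195
  Quarry3 to C1: 25 × €9 = €225
  Quarry3 to C3: 35 × €11 = €385
  Quarry4 to C3: 10 × €12 = €120
Total cost = €1225.
The route Quarry3→C2 is not used.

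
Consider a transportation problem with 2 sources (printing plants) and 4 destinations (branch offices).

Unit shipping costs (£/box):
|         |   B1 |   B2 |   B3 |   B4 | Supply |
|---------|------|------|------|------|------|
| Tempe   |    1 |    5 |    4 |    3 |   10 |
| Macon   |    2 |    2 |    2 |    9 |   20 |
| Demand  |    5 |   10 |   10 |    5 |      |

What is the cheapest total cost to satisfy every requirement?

An optimal shipping plan:
  Tempe→B1: 5 boxes
  Tempe→B4: 5 boxes
  Macon→B2: 10 boxes
  Macon→B3: 10 boxes
Total cost = £60.

60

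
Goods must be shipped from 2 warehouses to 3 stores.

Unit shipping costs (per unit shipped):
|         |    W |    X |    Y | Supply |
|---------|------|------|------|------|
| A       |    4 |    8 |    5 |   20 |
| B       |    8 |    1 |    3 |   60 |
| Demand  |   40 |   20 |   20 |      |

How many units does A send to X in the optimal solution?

The minimum-cost plan:
  A–W: 20 × 4 = 80
  B–W: 20 × 8 = 160
  B–X: 20 × 1 = 20
  B–Y: 20 × 3 = 60
Total cost = 320.
The route A→X is not used.

0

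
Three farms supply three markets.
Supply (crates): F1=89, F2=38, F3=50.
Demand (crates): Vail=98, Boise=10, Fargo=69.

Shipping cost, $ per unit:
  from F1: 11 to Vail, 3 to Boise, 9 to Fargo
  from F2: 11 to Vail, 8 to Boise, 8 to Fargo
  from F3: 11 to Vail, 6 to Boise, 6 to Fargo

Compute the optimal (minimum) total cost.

A cheapest plan:
  F1→Vail: 79 × $11 = $869
  F1→Boise: 10 × $3 = $30
  F2→Vail: 19 × $11 = $209
  F2→Fargo: 19 × $8 = $152
  F3→Fargo: 50 × $6 = $300
Total = 869 + 30 + 209 + 152 + 300 = $1560.
(Supply check: F1 ships 89; F2 ships 38; F3 ships 50.)

1560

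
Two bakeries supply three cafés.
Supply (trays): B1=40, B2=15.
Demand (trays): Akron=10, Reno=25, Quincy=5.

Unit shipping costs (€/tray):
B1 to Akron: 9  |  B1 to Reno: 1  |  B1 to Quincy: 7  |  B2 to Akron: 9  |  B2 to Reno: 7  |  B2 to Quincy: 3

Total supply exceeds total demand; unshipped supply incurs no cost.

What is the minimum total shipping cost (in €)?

A cheapest plan:
  B1–Akron: 10 trays
  B1–Reno: 25 trays
  B2–Quincy: 5 trays
Total cost = €130.
(Supply check: B1 ships 35; B2 ships 5.)

130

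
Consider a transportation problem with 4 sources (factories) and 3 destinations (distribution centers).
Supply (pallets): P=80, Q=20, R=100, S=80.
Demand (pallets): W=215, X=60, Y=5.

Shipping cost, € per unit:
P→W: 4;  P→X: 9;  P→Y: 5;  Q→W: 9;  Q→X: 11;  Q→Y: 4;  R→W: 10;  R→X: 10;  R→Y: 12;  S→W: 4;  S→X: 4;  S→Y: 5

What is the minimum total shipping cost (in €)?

1795

An optimal shipping plan:
  P→W: 80 × €4 = €320
  Q→W: 15 × €9 = €135
  Q→Y: 5 × €4 = €20
  R→W: 100 × €10 = €1000
  S→W: 20 × €4 = €80
  S→X: 60 × €4 = €240
Total = 320 + 135 + 20 + 1000 + 80 + 240 = €1795.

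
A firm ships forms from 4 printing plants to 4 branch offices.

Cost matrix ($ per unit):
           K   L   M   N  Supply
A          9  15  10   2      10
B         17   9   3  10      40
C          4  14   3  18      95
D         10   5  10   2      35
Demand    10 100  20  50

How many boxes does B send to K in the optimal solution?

Optimal shipments:
  A→N: 10 boxes
  B→L: 35 boxes
  B→N: 5 boxes
  C→K: 10 boxes
  C→L: 65 boxes
  C→M: 20 boxes
  D→N: 35 boxes
Total cost = $1465.
The route B→K is not used.

0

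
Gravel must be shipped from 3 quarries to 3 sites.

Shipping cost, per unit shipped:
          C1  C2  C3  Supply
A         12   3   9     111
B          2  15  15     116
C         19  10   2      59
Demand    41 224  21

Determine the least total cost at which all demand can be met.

One minimum-cost allocation:
  A–C2: 111 × 3 = 333
  B–C1: 41 × 2 = 82
  B–C2: 75 × 15 = 1125
  C–C2: 38 × 10 = 380
  C–C3: 21 × 2 = 42
Total = 333 + 82 + 1125 + 380 + 42 = 1962.
(Supply check: A ships 111; B ships 116; C ships 59.)

1962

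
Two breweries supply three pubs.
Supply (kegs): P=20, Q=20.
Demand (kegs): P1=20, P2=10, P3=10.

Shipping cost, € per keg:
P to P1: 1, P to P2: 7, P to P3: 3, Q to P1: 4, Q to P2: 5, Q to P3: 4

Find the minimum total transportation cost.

Optimal allocation:
  P->P1: 20 kegs
  Q->P2: 10 kegs
  Q->P3: 10 kegs
Total cost = €110.
(Supply check: P ships 20; Q ships 20.)

110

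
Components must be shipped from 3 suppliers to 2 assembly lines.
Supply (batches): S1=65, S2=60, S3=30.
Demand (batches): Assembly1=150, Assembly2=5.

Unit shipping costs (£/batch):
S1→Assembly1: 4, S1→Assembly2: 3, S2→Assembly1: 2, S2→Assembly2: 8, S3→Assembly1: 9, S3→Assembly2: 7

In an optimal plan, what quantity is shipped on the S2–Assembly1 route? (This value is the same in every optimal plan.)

60

Optimal shipments:
  S1→Assembly1: 65 × £4 = £260
  S2→Assembly1: 60 × £2 = £120
  S3→Assembly1: 25 × £9 = £225
  S3→Assembly2: 5 × £7 = £35
Total cost = £640.
So S2→Assembly1 carries 60 batches.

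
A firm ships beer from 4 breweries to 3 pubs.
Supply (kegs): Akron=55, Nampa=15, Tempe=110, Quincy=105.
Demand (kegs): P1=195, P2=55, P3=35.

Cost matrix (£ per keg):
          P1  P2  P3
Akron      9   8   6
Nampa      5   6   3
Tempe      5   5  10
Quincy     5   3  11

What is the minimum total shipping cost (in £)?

1430

A cheapest plan:
  Akron→P1: 20 × £9 = £180
  Akron→P3: 35 × £6 = £210
  Nampa→P1: 15 × £5 = £75
  Tempe→P1: 110 × £5 = £550
  Quincy→P1: 50 × £5 = £250
  Quincy→P2: 55 × £3 = £165
Total = 180 + 210 + 75 + 550 + 250 + 165 = £1430.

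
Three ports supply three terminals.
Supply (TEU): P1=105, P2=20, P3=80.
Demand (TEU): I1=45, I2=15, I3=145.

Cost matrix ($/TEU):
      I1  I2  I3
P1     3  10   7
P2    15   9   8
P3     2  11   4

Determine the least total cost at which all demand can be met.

An optimal shipping plan:
  P1->I1: 45 × $3 = $135
  P1->I3: 60 × $7 = $420
  P2->I2: 15 × $9 = $135
  P2->I3: 5 × $8 = $40
  P3->I3: 80 × $4 = $320
Total = 135 + 420 + 135 + 40 + 320 = $1050.
(Supply check: P1 ships 105; P2 ships 20; P3 ships 80.)

1050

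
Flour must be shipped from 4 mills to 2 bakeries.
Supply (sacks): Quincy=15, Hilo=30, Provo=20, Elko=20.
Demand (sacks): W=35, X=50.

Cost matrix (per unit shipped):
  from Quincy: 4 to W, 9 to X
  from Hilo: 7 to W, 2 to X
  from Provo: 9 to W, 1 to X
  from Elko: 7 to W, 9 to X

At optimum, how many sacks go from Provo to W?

0

The minimum-cost plan:
  Quincy to W: 15 × 4 = 60
  Hilo to X: 30 × 2 = 60
  Provo to X: 20 × 1 = 20
  Elko to W: 20 × 7 = 140
Total cost = 280.
The route Provo→W is not used.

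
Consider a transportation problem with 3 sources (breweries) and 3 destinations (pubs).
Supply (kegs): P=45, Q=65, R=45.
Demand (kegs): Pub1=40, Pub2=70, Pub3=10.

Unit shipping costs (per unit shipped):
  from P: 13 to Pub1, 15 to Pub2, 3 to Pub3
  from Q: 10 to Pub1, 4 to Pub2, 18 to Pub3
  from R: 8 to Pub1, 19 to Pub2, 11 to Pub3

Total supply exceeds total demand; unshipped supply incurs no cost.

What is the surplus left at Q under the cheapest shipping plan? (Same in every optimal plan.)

Minimum-cost shipments:
  P→Pub2: 5 × 15 = 75
  P→Pub3: 10 × 3 = 30
  Q→Pub2: 65 × 4 = 260
  R→Pub1: 40 × 8 = 320
Total cost = 685.
Q ships 65 of its 65, leaving 0.

0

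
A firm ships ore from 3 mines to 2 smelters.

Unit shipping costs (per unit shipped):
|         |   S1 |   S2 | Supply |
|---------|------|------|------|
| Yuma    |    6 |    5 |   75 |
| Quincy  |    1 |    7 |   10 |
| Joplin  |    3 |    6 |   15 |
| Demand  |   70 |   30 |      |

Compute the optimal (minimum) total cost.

A cheapest plan:
  Yuma to S1: 45 tons
  Yuma to S2: 30 tons
  Quincy to S1: 10 tons
  Joplin to S1: 15 tons
Total cost = 475.

475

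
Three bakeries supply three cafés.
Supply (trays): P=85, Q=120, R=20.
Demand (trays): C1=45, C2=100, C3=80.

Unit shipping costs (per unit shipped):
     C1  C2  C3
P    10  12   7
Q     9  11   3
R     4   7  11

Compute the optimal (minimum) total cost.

An optimal shipping plan:
  P to C2: 85 × 12 = 1020
  Q to C1: 25 × 9 = 225
  Q to C2: 15 × 11 = 165
  Q to C3: 80 × 3 = 240
  R to C1: 20 × 4 = 80
Total = 1020 + 225 + 165 + 240 + 80 = 1730.

1730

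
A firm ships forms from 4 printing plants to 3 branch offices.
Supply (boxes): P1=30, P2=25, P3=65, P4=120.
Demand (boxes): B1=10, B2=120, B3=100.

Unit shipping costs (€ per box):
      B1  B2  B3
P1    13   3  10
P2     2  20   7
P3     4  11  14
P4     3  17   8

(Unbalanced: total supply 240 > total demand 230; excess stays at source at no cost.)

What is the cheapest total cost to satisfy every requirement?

2035

An optimal shipping plan:
  P1→B2: 30 × €3 = €90
  P2→B1: 10 × €2 = €20
  P2→B3: 15 × €7 = €105
  P3→B2: 65 × €11 = €715
  P4→B2: 25 × €17 = €425
  P4→B3: 85 × €8 = €680
Total = 90 + 20 + 105 + 715 + 425 + 680 = €2035.
(Supply check: P1 ships 30; P2 ships 25; P3 ships 65; P4 ships 110.)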